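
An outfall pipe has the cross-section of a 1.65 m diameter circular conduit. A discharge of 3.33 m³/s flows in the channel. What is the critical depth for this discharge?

y_c = 0.922 m

At critical depth, Q² T / (g A³) = 1, i.e. A³/T = Q²/g = 3.33²/9.81 = 1.13.
Trying y = 1.08 m: A³/T = 2.079 — too large.
Trying y = 0.922 m: A³/T = 1.132 — ≈ 1.13.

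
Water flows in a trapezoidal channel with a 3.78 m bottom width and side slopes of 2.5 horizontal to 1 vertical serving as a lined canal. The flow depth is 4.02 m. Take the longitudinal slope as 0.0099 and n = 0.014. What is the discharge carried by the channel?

With bottom width b = 3.78 m and side slope z = 2.5: A = (b + zy)y = (3.78 + 2.5×4.02)×4.02 = 55.6 m²; P = b + 2y√(1+z²) = 3.78 + 2×4.02×2.693 = 25.43 m.
Hydraulic radius R = A/P = 55.6/25.43 = 2.186 m.
Manning's equation: Q = (1/n) A R^(2/3) S^(1/2) = (1/0.014) × 55.6 × 2.186^(2/3) × 0.0099^(1/2) = 666 m³/s.

Q = 666 m³/s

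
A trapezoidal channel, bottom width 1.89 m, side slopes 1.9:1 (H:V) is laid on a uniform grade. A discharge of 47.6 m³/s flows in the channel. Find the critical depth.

y_c = 2.2 m

At critical depth, Q² T / (g A³) = 1, i.e. A³/T = Q²/g = 47.6²/9.81 = 231.
At y = 1.91 m: A³/T = 128 — short.
At y = 2.47 m: A³/T = 381.2 — over.
At y = 2.2 m: A³/T = 232.3 — ≈ 231.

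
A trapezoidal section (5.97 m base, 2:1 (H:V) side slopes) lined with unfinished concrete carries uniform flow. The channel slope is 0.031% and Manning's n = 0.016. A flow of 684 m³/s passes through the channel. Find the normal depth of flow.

Manning's equation rearranged: A R^(2/3) = nQ / (1·√S) = 0.016 × 684 / (√0.00031) = 621.6.
Trying y = 10 m: A R^(2/3) = 771.8 — over.
Trying y = 7.53 m: A R^(2/3) = 398.7 — short.
Trying y = 9.12 m: A R^(2/3) = 621.5 — ≈ 621.6.

y_n = 9.12 m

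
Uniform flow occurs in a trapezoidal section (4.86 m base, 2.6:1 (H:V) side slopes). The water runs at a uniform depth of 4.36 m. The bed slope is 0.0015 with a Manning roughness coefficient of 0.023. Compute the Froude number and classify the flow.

subcritical

With bottom width b = 4.86 m and side slope z = 2.6: A = (b + zy)y = (4.86 + 2.6×4.36)×4.36 = 70.61 m²; P = b + 2y√(1+z²) = 4.86 + 2×4.36×2.786 = 29.15 m.
Hydraulic radius R = A/P = 70.61/29.15 = 2.422 m.
V = (1/n) R^(2/3) √S = (1/0.023) × 2.422^(2/3) × √0.0015 = 3.037 m/s. Hydraulic depth D_h = A/T = 70.61/27.53 = 2.565 m.
Froude number Fr = V/√(g·D_h) = 3.037/√(9.81×2.565) = 0.606, which is less than 1, so the flow is subcritical.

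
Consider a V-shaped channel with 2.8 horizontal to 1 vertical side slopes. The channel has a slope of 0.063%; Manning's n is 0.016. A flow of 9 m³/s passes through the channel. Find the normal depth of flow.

y_n = 1.58 m

Manning's equation rearranged: A R^(2/3) = nQ / (1·√S) = 0.016 × 9 / (√0.00063) = 5.737.
Trying y = 1.9 m: A R^(2/3) = 9.385 — too large.
Trying y = 1.58 m: A R^(2/3) = 5.739 — close enough.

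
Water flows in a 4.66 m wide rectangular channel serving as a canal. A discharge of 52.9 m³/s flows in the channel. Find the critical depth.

y_c = 2.36 m

For a rectangular channel, critical depth y_c = (q²/g)^(1/3) where q = Q/b = 52.9/4.66 = 11.35 m²/s.
So y_c = (11.35²/9.81)^(1/3) = 2.36 m.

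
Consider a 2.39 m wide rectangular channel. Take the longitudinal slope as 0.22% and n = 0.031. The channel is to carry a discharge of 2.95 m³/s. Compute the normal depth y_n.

Manning's equation rearranged: A R^(2/3) = nQ / (1·√S) = 0.031 × 2.95 / (√0.0022) = 1.95.
Try y = 0.986 m: A R^(2/3) = 1.563 — short.
Try y = 1.47 m: A R^(2/3) = 2.661 — over.
Try y = 1.16 m: A R^(2/3) = 1.947 — matches.

y_n = 1.16 m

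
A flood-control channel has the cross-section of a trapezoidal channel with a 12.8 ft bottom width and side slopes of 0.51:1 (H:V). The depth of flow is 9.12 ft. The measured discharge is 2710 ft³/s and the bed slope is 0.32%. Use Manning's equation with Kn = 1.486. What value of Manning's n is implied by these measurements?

n = 0.014

With bottom width b = 12.8 ft and side slope z = 0.51: A = (b + zy)y = (12.8 + 0.51×9.12)×9.12 = 159.2 ft²; P = b + 2y√(1+z²) = 12.8 + 2×9.12×1.123 = 33.28 ft.
Hydraulic radius R = A/P = 159.2/33.28 = 4.783 ft.
Rearranging Manning's equation: n = (1.486/Q) A R^(2/3) S^(1/2) = (1.486/2710) × 159.2 × 4.783^(2/3) × √0.0032 = 0.014.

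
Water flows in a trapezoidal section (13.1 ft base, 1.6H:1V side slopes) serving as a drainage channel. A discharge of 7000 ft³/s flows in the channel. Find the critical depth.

At critical depth, Q² T / (g A³) = 1, i.e. A³/T = Q²/g = 7000²/32.2 = 1522000.
Trying y = 10.2 ft: A³/T = 590800 — short.
Trying y = 14 ft: A³/T = 2120000 — over.
Trying y = 12.9 ft: A³/T = 1516000 — close enough.

y_c = 12.9 ft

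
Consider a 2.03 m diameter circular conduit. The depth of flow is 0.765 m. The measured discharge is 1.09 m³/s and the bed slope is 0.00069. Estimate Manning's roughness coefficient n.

For a circular section of diameter D = 2.03 m at depth y = 0.765 m, the central angle is θ = 2 arccos(1 − 2y/D) = 2.644 rad. Then A = (D²/8)(θ − sin θ) = 1.116 m² and P = Dθ/2 = 2.684 m.
Hydraulic radius R = A/P = 1.116/2.684 = 0.4159 m.
Rearranging Manning's equation: n = (1/Q) A R^(2/3) S^(1/2) = (1/1.09) × 1.116 × 0.4159^(2/3) × √0.00069 = 0.015.

n = 0.015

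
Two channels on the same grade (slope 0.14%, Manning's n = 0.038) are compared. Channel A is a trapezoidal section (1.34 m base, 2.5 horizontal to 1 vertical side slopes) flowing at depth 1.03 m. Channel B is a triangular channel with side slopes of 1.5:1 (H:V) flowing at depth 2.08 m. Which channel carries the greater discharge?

Channel A: With bottom width b = 1.34 m and side slope z = 2.5: A = (b + zy)y = (1.34 + 2.5×1.03)×1.03 = 4.032 m²; P = b + 2y√(1+z²) = 1.34 + 2×1.03×2.693 = 6.887 m. Hydraulic radius R = A/P = 4.032/6.887 = 0.5855 m. Q_A = (1/0.038)·4.032·0.5855^(2/3)·√0.0014 = 2.779 m³/s.
Channel B: For a triangular section with side slope z = 1.5: A = zy² = 1.5×2.08² = 6.49 m²; P = 2y√(1+z²) = 2×2.08×1.803 = 7.5 m. Hydraulic radius R = A/P = 6.49/7.5 = 0.8653 m. Q_B = (1/0.038)·6.49·0.8653^(2/3)·√0.0014 = 5.803 m³/s.
Q_A = 2.779 m³/s vs Q_B = 5.803 m³/s, so channel B carries more.

channel B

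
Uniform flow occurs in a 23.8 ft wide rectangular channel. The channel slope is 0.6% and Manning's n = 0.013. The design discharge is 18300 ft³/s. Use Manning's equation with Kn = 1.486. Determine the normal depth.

y_n = 22.2 ft

Manning's equation rearranged: A R^(2/3) = nQ / (1.486·√S) = 0.013 × 18300 / (1.486 × √0.006) = 2067.
Trying y = 25.2 ft: A R^(2/3) = 2416 — over.
Trying y = 19.5 ft: A R^(2/3) = 1761 — short.
Trying y = 22.2 ft: A R^(2/3) = 2069 — matches.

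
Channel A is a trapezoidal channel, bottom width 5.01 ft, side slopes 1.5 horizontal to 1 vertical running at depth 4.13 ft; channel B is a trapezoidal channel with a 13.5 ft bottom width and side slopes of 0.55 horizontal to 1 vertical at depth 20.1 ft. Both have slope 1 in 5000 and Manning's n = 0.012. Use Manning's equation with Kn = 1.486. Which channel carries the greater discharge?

Channel A: With bottom width b = 5.01 ft and side slope z = 1.5: A = (b + zy)y = (5.01 + 1.5×4.13)×4.13 = 46.28 ft²; P = b + 2y√(1+z²) = 5.01 + 2×4.13×1.803 = 19.9 ft. Hydraulic radius R = A/P = 46.28/19.9 = 2.325 ft. Q_A = (1.486/0.012)·46.28·2.325^(2/3)·√0.0002 = 142.2 ft³/s.
Channel B: With bottom width b = 13.5 ft and side slope z = 0.55: A = (b + zy)y = (13.5 + 0.55×20.1)×20.1 = 493.6 ft²; P = b + 2y√(1+z²) = 13.5 + 2×20.1×1.141 = 59.38 ft. Hydraulic radius R = A/P = 493.6/59.38 = 8.312 ft. Q_B = (1.486/0.012)·493.6·8.312^(2/3)·√0.0002 = 3547 ft³/s.
Q_A = 142.2 ft³/s vs Q_B = 3547 ft³/s, so channel B carries more.

channel B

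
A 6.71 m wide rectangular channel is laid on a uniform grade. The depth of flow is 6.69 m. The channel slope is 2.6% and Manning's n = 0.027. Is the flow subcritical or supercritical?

supercritical

Flow area A = b·y = 6.71 × 6.69 = 44.89 m². Wetted perimeter P = b + 2y = 6.71 + 2×6.69 = 20.09 m.
Hydraulic radius R = A/P = 44.89/20.09 = 2.234 m.
V = (1/n) R^(2/3) √S = (1/0.027) × 2.234^(2/3) × √0.026 = 10.21 m/s. Hydraulic depth D_h = A/T = 44.89/6.71 = 6.69 m.
Froude number Fr = V/√(g·D_h) = 10.21/√(9.81×6.69) = 1.26, which is greater than 1, so the flow is supercritical.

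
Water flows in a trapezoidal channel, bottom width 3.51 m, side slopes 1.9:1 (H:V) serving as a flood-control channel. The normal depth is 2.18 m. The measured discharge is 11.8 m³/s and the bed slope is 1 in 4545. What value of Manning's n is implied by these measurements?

With bottom width b = 3.51 m and side slope z = 1.9: A = (b + zy)y = (3.51 + 1.9×2.18)×2.18 = 16.68 m²; P = b + 2y√(1+z²) = 3.51 + 2×2.18×2.147 = 12.87 m.
Hydraulic radius R = A/P = 16.68/12.87 = 1.296 m.
Rearranging Manning's equation: n = (1/Q) A R^(2/3) S^(1/2) = (1/11.8) × 16.68 × 1.296^(2/3) × √0.00022 = 0.0249.

n = 0.0249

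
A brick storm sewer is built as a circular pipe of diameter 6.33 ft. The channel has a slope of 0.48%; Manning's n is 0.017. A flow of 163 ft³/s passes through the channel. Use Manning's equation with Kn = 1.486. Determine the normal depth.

y_n = 3.64 ft

Manning's equation rearranged: A R^(2/3) = nQ / (1.486·√S) = 0.017 × 163 / (1.486 × √0.0048) = 26.92.
At y = 2.93 ft: A R^(2/3) = 18.71 — low.
At y = 4.35 ft: A R^(2/3) = 34.92 — high.
At y = 3.64 ft: A R^(2/3) = 26.88 — ≈ 26.92.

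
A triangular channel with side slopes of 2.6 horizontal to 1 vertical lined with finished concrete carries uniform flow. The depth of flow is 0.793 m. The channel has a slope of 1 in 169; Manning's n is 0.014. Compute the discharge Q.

Q = 4.63 m³/s

For a triangular section with side slope z = 2.6: A = zy² = 2.6×0.793² = 1.635 m²; P = 2y√(1+z²) = 2×0.793×2.786 = 4.418 m.
Hydraulic radius R = A/P = 1.635/4.418 = 0.3701 m.
Manning's equation: Q = (1/n) A R^(2/3) S^(1/2) = (1/0.014) × 1.635 × 0.3701^(2/3) × 0.005917^(1/2) = 4.63 m³/s.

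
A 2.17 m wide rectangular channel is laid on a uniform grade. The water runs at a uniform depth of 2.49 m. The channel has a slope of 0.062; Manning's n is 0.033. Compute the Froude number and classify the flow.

Flow area A = b·y = 2.17 × 2.49 = 5.403 m². Wetted perimeter P = b + 2y = 2.17 + 2×2.49 = 7.15 m.
Hydraulic radius R = A/P = 5.403/7.15 = 0.7557 m.
V = (1/n) R^(2/3) √S = (1/0.033) × 0.7557^(2/3) × √0.062 = 6.26 m/s. Hydraulic depth D_h = A/T = 5.403/2.17 = 2.49 m.
Froude number Fr = V/√(g·D_h) = 6.26/√(9.81×2.49) = 1.27, which is greater than 1, so the flow is supercritical.

supercritical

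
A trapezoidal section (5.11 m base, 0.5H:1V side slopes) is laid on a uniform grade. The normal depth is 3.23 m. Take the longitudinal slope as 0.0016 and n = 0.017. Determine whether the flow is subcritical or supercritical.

With bottom width b = 5.11 m and side slope z = 0.5: A = (b + zy)y = (5.11 + 0.5×3.23)×3.23 = 21.72 m²; P = b + 2y√(1+z²) = 5.11 + 2×3.23×1.118 = 12.33 m.
Hydraulic radius R = A/P = 21.72/12.33 = 1.761 m.
V = (1/n) R^(2/3) √S = (1/0.017) × 1.761^(2/3) × √0.0016 = 3.432 m/s. Hydraulic depth D_h = A/T = 21.72/8.34 = 2.605 m.
Froude number Fr = V/√(g·D_h) = 3.432/√(9.81×2.605) = 0.679, which is less than 1, so the flow is subcritical.

subcritical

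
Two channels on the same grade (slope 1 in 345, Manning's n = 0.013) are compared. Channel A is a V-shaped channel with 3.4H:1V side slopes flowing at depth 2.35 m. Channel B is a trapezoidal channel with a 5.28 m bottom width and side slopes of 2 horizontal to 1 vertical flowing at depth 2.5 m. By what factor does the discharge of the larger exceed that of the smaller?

1.7

Channel A: For a triangular section with side slope z = 3.4: A = zy² = 3.4×2.35² = 18.78 m²; P = 2y√(1+z²) = 2×2.35×3.544 = 16.66 m. Hydraulic radius R = A/P = 18.78/16.66 = 1.127 m. Q_A = (1/0.013)·18.78·1.127^(2/3)·√0.002899 = 84.23 m³/s.
Channel B: With bottom width b = 5.28 m and side slope z = 2: A = (b + zy)y = (5.28 + 2×2.5)×2.5 = 25.7 m²; P = b + 2y√(1+z²) = 5.28 + 2×2.5×2.236 = 16.46 m. Hydraulic radius R = A/P = 25.7/16.46 = 1.561 m. Q_B = (1/0.013)·25.7·1.561^(2/3)·√0.002899 = 143.2 m³/s.
The larger discharge is 143.2 m³/s and the smaller is 84.23 m³/s; the ratio is 1.7.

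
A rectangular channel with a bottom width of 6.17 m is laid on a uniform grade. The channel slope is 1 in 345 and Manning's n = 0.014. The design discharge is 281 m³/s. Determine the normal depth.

Manning's equation rearranged: A R^(2/3) = nQ / (1·√S) = 0.014 × 281 / (√0.002899) = 73.07.
Trying y = 5.91 m: A R^(2/3) = 58.4 — short.
Trying y = 7.11 m: A R^(2/3) = 73.11 — ≈ 73.07.

y_n = 7.11 m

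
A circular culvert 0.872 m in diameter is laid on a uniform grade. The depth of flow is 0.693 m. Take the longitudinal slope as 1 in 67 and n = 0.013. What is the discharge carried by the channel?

Q = 1.97 m³/s

For a circular section of diameter D = 0.872 m at depth y = 0.693 m, the central angle is θ = 2 arccos(1 − 2y/D) = 4.402 rad. Then A = (D²/8)(θ − sin θ) = 0.509 m² and P = Dθ/2 = 1.919 m.
Hydraulic radius R = A/P = 0.509/1.919 = 0.2652 m.
Manning's equation: Q = (1/n) A R^(2/3) S^(1/2) = (1/0.013) × 0.509 × 0.2652^(2/3) × 0.01493^(1/2) = 1.97 m³/s.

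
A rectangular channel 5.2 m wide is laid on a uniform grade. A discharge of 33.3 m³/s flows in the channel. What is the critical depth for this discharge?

For a rectangular channel, critical depth y_c = (q²/g)^(1/3) where q = Q/b = 33.3/5.2 = 6.404 m²/s.
So y_c = (6.404²/9.81)^(1/3) = 1.61 m.

y_c = 1.61 m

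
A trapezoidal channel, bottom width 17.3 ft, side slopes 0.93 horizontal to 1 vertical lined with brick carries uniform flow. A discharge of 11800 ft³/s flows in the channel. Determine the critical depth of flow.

y_c = 17.8 ft

At critical depth, Q² T / (g A³) = 1, i.e. A³/T = Q²/g = 11800²/32.2 = 4324000.
Try y = 15 ft: A³/T = 2279000 — too small.
Try y = 21.3 ft: A³/T = 8676000 — too large.
Try y = 17.8 ft: A³/T = 4341000 — matches.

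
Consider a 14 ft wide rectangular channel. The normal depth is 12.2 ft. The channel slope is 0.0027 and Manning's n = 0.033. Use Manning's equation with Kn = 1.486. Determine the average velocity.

Flow area A = b·y = 14 × 12.2 = 170.8 ft². Wetted perimeter P = b + 2y = 14 + 2×12.2 = 38.4 ft.
Hydraulic radius R = A/P = 170.8/38.4 = 4.448 ft.
From Manning's equation, V = (1.486/n) R^(2/3) S^(1/2) = (1.486/0.033) × 4.448^(2/3) × 0.0027^(1/2) = 6.33 ft/s.

V = 6.33 ft/s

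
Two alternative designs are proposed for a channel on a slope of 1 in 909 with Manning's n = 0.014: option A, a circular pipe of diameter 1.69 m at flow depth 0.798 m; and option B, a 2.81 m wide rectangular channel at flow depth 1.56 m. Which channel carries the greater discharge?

channel B

Channel A: For a circular section of diameter D = 1.69 m at depth y = 0.798 m, the central angle is θ = 2 arccos(1 − 2y/D) = 3.03 rad. Then A = (D²/8)(θ − sin θ) = 1.042 m² and P = Dθ/2 = 2.561 m. Hydraulic radius R = A/P = 1.042/2.561 = 0.407 m. Q_A = (1/0.014)·1.042·0.407^(2/3)·√0.0011 = 1.356 m³/s.
Channel B: Flow area A = b·y = 2.81 × 1.56 = 4.384 m². Wetted perimeter P = b + 2y = 2.81 + 2×1.56 = 5.93 m. Hydraulic radius R = A/P = 4.384/5.93 = 0.7392 m. Q_B = (1/0.014)·4.384·0.7392^(2/3)·√0.0011 = 8.491 m³/s.
Q_A = 1.356 m³/s vs Q_B = 8.491 m³/s, so channel B carries more.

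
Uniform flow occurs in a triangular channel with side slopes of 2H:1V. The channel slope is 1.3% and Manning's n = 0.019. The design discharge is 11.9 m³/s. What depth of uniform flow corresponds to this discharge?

Manning's equation rearranged: A R^(2/3) = nQ / (1·√S) = 0.019 × 11.9 / (√0.013) = 1.983.
At y = 1.08 m: A R^(2/3) = 1.436 — low.
At y = 1.46 m: A R^(2/3) = 3.209 — high.
At y = 1.22 m: A R^(2/3) = 1.988 — matches.

y_n = 1.22 m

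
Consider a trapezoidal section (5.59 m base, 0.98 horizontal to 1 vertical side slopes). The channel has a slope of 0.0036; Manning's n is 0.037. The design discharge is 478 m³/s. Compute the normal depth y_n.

y_n = 8.44 m

Manning's equation rearranged: A R^(2/3) = nQ / (1·√S) = 0.037 × 478 / (√0.0036) = 294.8.
Trying y = 9.79 m: A R^(2/3) = 405.4 — high.
Trying y = 6.1 m: A R^(2/3) = 150.4 — low.
Trying y = 8.44 m: A R^(2/3) = 294.9 — close enough.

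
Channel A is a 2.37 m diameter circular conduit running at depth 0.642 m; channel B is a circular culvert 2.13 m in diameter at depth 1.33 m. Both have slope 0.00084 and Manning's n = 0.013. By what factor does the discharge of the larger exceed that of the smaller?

Channel A: For a circular section of diameter D = 2.37 m at depth y = 0.642 m, the central angle is θ = 2 arccos(1 − 2y/D) = 2.19 rad. Then A = (D²/8)(θ − sin θ) = 0.9654 m² and P = Dθ/2 = 2.595 m. Hydraulic radius R = A/P = 0.9654/2.595 = 0.3721 m. Q_A = (1/0.013)·0.9654·0.3721^(2/3)·√0.00084 = 1.113 m³/s.
Channel B: For a circular section of diameter D = 2.13 m at depth y = 1.33 m, the central angle is θ = 2 arccos(1 − 2y/D) = 3.645 rad. Then A = (D²/8)(θ − sin θ) = 2.34 m² and P = Dθ/2 = 3.881 m. Hydraulic radius R = A/P = 2.34/3.881 = 0.6029 m. Q_B = (1/0.013)·2.34·0.6029^(2/3)·√0.00084 = 3.724 m³/s.
The larger discharge is 3.724 m³/s and the smaller is 1.113 m³/s; the ratio is 3.34.

3.34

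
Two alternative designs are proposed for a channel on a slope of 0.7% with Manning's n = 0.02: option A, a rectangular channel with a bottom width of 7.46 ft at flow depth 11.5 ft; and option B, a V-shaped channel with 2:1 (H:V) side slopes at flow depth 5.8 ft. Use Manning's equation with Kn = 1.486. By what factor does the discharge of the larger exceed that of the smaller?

Channel A: Flow area A = b·y = 7.46 × 11.5 = 85.79 ft². Wetted perimeter P = b + 2y = 7.46 + 2×11.5 = 30.46 ft. Hydraulic radius R = A/P = 85.79/30.46 = 2.816 ft. Q_A = (1.486/0.02)·85.79·2.816^(2/3)·√0.007 = 1064 ft³/s.
Channel B: For a triangular section with side slope z = 2: A = zy² = 2×5.8² = 67.28 ft²; P = 2y√(1+z²) = 2×5.8×2.236 = 25.94 ft. Hydraulic radius R = A/P = 67.28/25.94 = 2.594 ft. Q_B = (1.486/0.02)·67.28·2.594^(2/3)·√0.007 = 789.6 ft³/s.
The larger discharge is 1064 ft³/s and the smaller is 789.6 ft³/s; the ratio is 1.35.

1.35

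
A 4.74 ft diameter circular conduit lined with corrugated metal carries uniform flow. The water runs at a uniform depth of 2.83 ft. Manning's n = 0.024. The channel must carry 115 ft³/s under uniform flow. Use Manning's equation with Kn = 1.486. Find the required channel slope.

S = 0.0199

For a circular section of diameter D = 4.74 ft at depth y = 2.83 ft, the central angle is θ = 2 arccos(1 − 2y/D) = 3.532 rad. Then A = (D²/8)(θ − sin θ) = 10.99 ft² and P = Dθ/2 = 8.371 ft.
Hydraulic radius R = A/P = 10.99/8.371 = 1.313 ft.
From Manning's equation, S = [nQ / (1.486 A R^(2/3))]² = [0.024 × 115 / (1.486 × 10.99 × 1.313^(2/3))]² = 0.0199.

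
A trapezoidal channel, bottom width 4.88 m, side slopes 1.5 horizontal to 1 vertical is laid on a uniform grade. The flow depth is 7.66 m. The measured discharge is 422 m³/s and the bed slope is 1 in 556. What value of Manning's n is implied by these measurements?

With bottom width b = 4.88 m and side slope z = 1.5: A = (b + zy)y = (4.88 + 1.5×7.66)×7.66 = 125.4 m²; P = b + 2y√(1+z²) = 4.88 + 2×7.66×1.803 = 32.5 m.
Hydraulic radius R = A/P = 125.4/32.5 = 3.858 m.
Rearranging Manning's equation: n = (1/Q) A R^(2/3) S^(1/2) = (1/422) × 125.4 × 3.858^(2/3) × √0.001799 = 0.031.

n = 0.031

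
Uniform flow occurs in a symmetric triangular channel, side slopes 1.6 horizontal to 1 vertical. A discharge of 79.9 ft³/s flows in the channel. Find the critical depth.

y_c = 2.74 ft

At critical depth, Q² T / (g A³) = 1, i.e. A³/T = Q²/g = 79.9²/32.2 = 198.3.
At y = 2.11 ft: A³/T = 53.53 — low.
At y = 3.46 ft: A³/T = 634.7 — high.
At y = 2.74 ft: A³/T = 197.7 — close enough.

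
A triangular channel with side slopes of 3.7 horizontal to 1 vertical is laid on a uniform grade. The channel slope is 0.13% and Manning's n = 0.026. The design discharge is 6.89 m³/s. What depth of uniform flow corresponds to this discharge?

y_n = 1.34 m

Manning's equation rearranged: A R^(2/3) = nQ / (1·√S) = 0.026 × 6.89 / (√0.0013) = 4.968.
At y = 1 m: A R^(2/3) = 2.277 — short.
At y = 1.52 m: A R^(2/3) = 6.954 — over.
At y = 1.34 m: A R^(2/3) = 4.969 — matches.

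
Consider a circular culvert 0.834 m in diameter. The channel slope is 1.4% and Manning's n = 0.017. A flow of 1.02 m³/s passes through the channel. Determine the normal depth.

y_n = 0.545 m

Manning's equation rearranged: A R^(2/3) = nQ / (1·√S) = 0.017 × 1.02 / (√0.014) = 0.1465.
Try y = 0.671 m: A R^(2/3) = 0.1888 — over.
Try y = 0.405 m: A R^(2/3) = 0.09137 — short.
Try y = 0.545 m: A R^(2/3) = 0.1464 — ≈ 0.1465.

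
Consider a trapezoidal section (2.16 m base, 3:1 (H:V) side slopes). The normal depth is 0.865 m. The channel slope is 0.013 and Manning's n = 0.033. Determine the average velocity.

With bottom width b = 2.16 m and side slope z = 3: A = (b + zy)y = (2.16 + 3×0.865)×0.865 = 4.113 m²; P = b + 2y√(1+z²) = 2.16 + 2×0.865×3.162 = 7.631 m.
Hydraulic radius R = A/P = 4.113/7.631 = 0.539 m.
From Manning's equation, V = (1/n) R^(2/3) S^(1/2) = (1/0.033) × 0.539^(2/3) × 0.013^(1/2) = 2.29 m/s.

V = 2.29 m/s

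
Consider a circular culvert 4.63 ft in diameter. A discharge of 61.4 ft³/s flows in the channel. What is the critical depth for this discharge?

At critical depth, Q² T / (g A³) = 1, i.e. A³/T = Q²/g = 61.4²/32.2 = 117.1.
At y = 1.86 ft: A³/T = 55.74 — short.
At y = 2.56 ft: A³/T = 189.2 — over.
At y = 2.26 ft: A³/T = 117.5 — ≈ 117.1.

y_c = 2.26 ft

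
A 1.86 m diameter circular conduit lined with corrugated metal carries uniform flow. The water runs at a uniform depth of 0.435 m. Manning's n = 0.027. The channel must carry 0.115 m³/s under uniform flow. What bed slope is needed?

S = 0.000252

For a circular section of diameter D = 1.86 m at depth y = 0.435 m, the central angle is θ = 2 arccos(1 − 2y/D) = 2.019 rad. Then A = (D²/8)(θ − sin θ) = 0.4834 m² and P = Dθ/2 = 1.878 m.
Hydraulic radius R = A/P = 0.4834/1.878 = 0.2574 m.
From Manning's equation, S = [nQ / (1 A R^(2/3))]² = [0.027 × 0.115 / (1 × 0.4834 × 0.2574^(2/3))]² = 0.000252.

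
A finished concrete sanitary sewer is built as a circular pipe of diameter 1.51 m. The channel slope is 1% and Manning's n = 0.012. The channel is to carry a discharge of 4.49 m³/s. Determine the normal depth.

y_n = 0.822 m

Manning's equation rearranged: A R^(2/3) = nQ / (1·√S) = 0.012 × 4.49 / (√0.01) = 0.5388.
At y = 0.581 m: A R^(2/3) = 0.2935 — too small.
At y = 0.937 m: A R^(2/3) = 0.6612 — too large.
At y = 0.822 m: A R^(2/3) = 0.5388 — ≈ 0.5388.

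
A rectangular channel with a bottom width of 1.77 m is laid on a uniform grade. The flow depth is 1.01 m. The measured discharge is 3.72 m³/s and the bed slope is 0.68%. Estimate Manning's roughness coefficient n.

n = 0.024

Flow area A = b·y = 1.77 × 1.01 = 1.788 m². Wetted perimeter P = b + 2y = 1.77 + 2×1.01 = 3.79 m.
Hydraulic radius R = A/P = 1.788/3.79 = 0.4717 m.
Rearranging Manning's equation: n = (1/Q) A R^(2/3) S^(1/2) = (1/3.72) × 1.788 × 0.4717^(2/3) × √0.0068 = 0.024.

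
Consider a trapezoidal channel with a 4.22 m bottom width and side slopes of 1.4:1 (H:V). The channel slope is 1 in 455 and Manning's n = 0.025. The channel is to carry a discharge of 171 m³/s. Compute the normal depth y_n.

y_n = 4.65 m

Manning's equation rearranged: A R^(2/3) = nQ / (1·√S) = 0.025 × 171 / (√0.002198) = 91.19.
Try y = 5.81 m: A R^(2/3) = 148.1 — high.
Try y = 4.65 m: A R^(2/3) = 91.11 — close enough.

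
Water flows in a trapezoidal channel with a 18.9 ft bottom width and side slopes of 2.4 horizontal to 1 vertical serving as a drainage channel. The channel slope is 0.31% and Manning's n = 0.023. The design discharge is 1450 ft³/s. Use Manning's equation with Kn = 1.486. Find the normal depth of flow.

y_n = 5.36 ft

Manning's equation rearranged: A R^(2/3) = nQ / (1.486·√S) = 0.023 × 1450 / (1.486 × √0.0031) = 403.1.
Try y = 6.4 ft: A R^(2/3) = 571 — over.
Try y = 4.66 ft: A R^(2/3) = 307.6 — short.
Try y = 5.36 ft: A R^(2/3) = 402.9 — close enough.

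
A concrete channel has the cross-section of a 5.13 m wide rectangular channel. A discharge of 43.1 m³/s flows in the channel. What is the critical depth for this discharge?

For a rectangular channel, critical depth y_c = (q²/g)^(1/3) where q = Q/b = 43.1/5.13 = 8.402 m²/s.
So y_c = (8.402²/9.81)^(1/3) = 1.93 m.

y_c = 1.93 m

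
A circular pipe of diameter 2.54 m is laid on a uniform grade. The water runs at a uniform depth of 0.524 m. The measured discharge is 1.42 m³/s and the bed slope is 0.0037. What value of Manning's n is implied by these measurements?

For a circular section of diameter D = 2.54 m at depth y = 0.524 m, the central angle is θ = 2 arccos(1 − 2y/D) = 1.886 rad. Then A = (D²/8)(θ − sin θ) = 0.7541 m² and P = Dθ/2 = 2.395 m.
Hydraulic radius R = A/P = 0.7541/2.395 = 0.3149 m.
Rearranging Manning's equation: n = (1/Q) A R^(2/3) S^(1/2) = (1/1.42) × 0.7541 × 0.3149^(2/3) × √0.0037 = 0.015.

n = 0.015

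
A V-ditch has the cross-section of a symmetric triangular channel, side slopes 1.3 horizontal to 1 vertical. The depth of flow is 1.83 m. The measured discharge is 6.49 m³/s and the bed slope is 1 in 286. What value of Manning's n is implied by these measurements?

For a triangular section with side slope z = 1.3: A = zy² = 1.3×1.83² = 4.354 m²; P = 2y√(1+z²) = 2×1.83×1.64 = 6.003 m.
Hydraulic radius R = A/P = 4.354/6.003 = 0.7253 m.
Rearranging Manning's equation: n = (1/Q) A R^(2/3) S^(1/2) = (1/6.49) × 4.354 × 0.7253^(2/3) × √0.003497 = 0.032.

n = 0.032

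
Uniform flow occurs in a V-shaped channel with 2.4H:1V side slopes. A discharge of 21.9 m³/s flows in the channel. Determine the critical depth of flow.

At critical depth, Q² T / (g A³) = 1, i.e. A³/T = Q²/g = 21.9²/9.81 = 48.89.
Trying y = 1.39 m: A³/T = 14.94 — short.
Trying y = 1.96 m: A³/T = 83.31 — over.
Trying y = 1.76 m: A³/T = 48.64 — ≈ 48.89.

y_c = 1.76 m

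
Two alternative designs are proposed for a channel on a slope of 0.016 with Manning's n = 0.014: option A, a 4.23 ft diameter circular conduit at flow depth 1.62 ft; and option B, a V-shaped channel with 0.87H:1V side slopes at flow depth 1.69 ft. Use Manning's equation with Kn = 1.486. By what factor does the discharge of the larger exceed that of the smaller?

2.71

Channel A: For a circular section of diameter D = 4.23 ft at depth y = 1.62 ft, the central angle is θ = 2 arccos(1 − 2y/D) = 2.669 rad. Then A = (D²/8)(θ − sin θ) = 4.952 ft² and P = Dθ/2 = 5.645 ft. Hydraulic radius R = A/P = 4.952/5.645 = 0.8772 ft. Q_A = (1.486/0.014)·4.952·0.8772^(2/3)·√0.016 = 60.92 ft³/s.
Channel B: For a triangular section with side slope z = 0.87: A = zy² = 0.87×1.69² = 2.485 ft²; P = 2y√(1+z²) = 2×1.69×1.325 = 4.48 ft. Hydraulic radius R = A/P = 2.485/4.48 = 0.5546 ft. Q_B = (1.486/0.014)·2.485·0.5546^(2/3)·√0.016 = 22.52 ft³/s.
The larger discharge is 60.92 ft³/s and the smaller is 22.52 ft³/s; the ratio is 2.71.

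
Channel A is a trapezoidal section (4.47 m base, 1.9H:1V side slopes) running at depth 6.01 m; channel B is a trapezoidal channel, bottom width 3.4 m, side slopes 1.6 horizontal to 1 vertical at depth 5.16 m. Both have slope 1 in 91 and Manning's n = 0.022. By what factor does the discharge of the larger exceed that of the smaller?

Channel A: With bottom width b = 4.47 m and side slope z = 1.9: A = (b + zy)y = (4.47 + 1.9×6.01)×6.01 = 95.49 m²; P = b + 2y√(1+z²) = 4.47 + 2×6.01×2.147 = 30.28 m. Hydraulic radius R = A/P = 95.49/30.28 = 3.154 m. Q_A = (1/0.022)·95.49·3.154^(2/3)·√0.01099 = 978.6 m³/s.
Channel B: With bottom width b = 3.4 m and side slope z = 1.6: A = (b + zy)y = (3.4 + 1.6×5.16)×5.16 = 60.14 m²; P = b + 2y√(1+z²) = 3.4 + 2×5.16×1.887 = 22.87 m. Hydraulic radius R = A/P = 60.14/22.87 = 2.63 m. Q_B = (1/0.022)·60.14·2.63^(2/3)·√0.01099 = 546 m³/s.
The larger discharge is 978.6 m³/s and the smaller is 546 m³/s; the ratio is 1.79.

1.79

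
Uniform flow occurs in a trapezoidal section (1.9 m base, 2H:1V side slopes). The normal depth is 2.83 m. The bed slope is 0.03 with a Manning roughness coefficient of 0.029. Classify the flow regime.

supercritical

With bottom width b = 1.9 m and side slope z = 2: A = (b + zy)y = (1.9 + 2×2.83)×2.83 = 21.39 m²; P = b + 2y√(1+z²) = 1.9 + 2×2.83×2.236 = 14.56 m.
Hydraulic radius R = A/P = 21.39/14.56 = 1.47 m.
V = (1/n) R^(2/3) √S = (1/0.029) × 1.47^(2/3) × √0.03 = 7.721 m/s. Hydraulic depth D_h = A/T = 21.39/13.22 = 1.618 m.
Froude number Fr = V/√(g·D_h) = 7.721/√(9.81×1.618) = 1.94, which is greater than 1, so the flow is supercritical.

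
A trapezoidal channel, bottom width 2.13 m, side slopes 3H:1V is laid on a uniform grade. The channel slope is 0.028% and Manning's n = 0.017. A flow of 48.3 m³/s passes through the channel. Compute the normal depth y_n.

y_n = 3.1 m

Manning's equation rearranged: A R^(2/3) = nQ / (1·√S) = 0.017 × 48.3 / (√0.00028) = 49.07.
Try y = 3.78 m: A R^(2/3) = 79.62 — over.
Try y = 2.48 m: A R^(2/3) = 28.74 — short.
Try y = 3.1 m: A R^(2/3) = 49.08 — close enough.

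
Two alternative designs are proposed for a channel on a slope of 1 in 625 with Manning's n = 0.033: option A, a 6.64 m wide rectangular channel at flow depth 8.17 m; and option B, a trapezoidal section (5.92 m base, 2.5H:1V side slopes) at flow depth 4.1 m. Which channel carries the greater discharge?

channel B

Channel A: Flow area A = b·y = 6.64 × 8.17 = 54.25 m². Wetted perimeter P = b + 2y = 6.64 + 2×8.17 = 22.98 m. Hydraulic radius R = A/P = 54.25/22.98 = 2.361 m. Q_A = (1/0.033)·54.25·2.361^(2/3)·√0.0016 = 116.6 m³/s.
Channel B: With bottom width b = 5.92 m and side slope z = 2.5: A = (b + zy)y = (5.92 + 2.5×4.1)×4.1 = 66.3 m²; P = b + 2y√(1+z²) = 5.92 + 2×4.1×2.693 = 28 m. Hydraulic radius R = A/P = 66.3/28 = 2.368 m. Q_B = (1/0.033)·66.3·2.368^(2/3)·√0.0016 = 142.8 m³/s.
Q_A = 116.6 m³/s vs Q_B = 142.8 m³/s, so channel B carries more.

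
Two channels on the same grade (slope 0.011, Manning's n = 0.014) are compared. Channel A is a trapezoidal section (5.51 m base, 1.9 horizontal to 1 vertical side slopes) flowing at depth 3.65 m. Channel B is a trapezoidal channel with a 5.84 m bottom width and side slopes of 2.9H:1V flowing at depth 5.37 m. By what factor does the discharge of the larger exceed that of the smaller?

Channel A: With bottom width b = 5.51 m and side slope z = 1.9: A = (b + zy)y = (5.51 + 1.9×3.65)×3.65 = 45.42 m²; P = b + 2y√(1+z²) = 5.51 + 2×3.65×2.147 = 21.18 m. Hydraulic radius R = A/P = 45.42/21.18 = 2.144 m. Q_A = (1/0.014)·45.42·2.144^(2/3)·√0.011 = 565.9 m³/s.
Channel B: With bottom width b = 5.84 m and side slope z = 2.9: A = (b + zy)y = (5.84 + 2.9×5.37)×5.37 = 115 m²; P = b + 2y√(1+z²) = 5.84 + 2×5.37×3.068 = 38.79 m. Hydraulic radius R = A/P = 115/38.79 = 2.965 m. Q_B = (1/0.014)·115·2.965^(2/3)·√0.011 = 1778 m³/s.
The larger discharge is 1778 m³/s and the smaller is 565.9 m³/s; the ratio is 3.14.

3.14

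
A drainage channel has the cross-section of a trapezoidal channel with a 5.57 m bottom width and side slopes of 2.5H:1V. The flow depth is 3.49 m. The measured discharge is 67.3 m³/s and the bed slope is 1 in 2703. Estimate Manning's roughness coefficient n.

n = 0.023

With bottom width b = 5.57 m and side slope z = 2.5: A = (b + zy)y = (5.57 + 2.5×3.49)×3.49 = 49.89 m²; P = b + 2y√(1+z²) = 5.57 + 2×3.49×2.693 = 24.36 m.
Hydraulic radius R = A/P = 49.89/24.36 = 2.048 m.
Rearranging Manning's equation: n = (1/Q) A R^(2/3) S^(1/2) = (1/67.3) × 49.89 × 2.048^(2/3) × √0.00037 = 0.023.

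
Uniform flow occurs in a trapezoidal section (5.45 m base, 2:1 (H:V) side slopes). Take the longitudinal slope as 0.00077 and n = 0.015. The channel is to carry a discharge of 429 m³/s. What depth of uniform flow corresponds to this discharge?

y_n = 6.03 m

Manning's equation rearranged: A R^(2/3) = nQ / (1·√S) = 0.015 × 429 / (√0.00077) = 231.9.
At y = 4.84 m: A R^(2/3) = 142.1 — too small.
At y = 6.67 m: A R^(2/3) = 291.8 — too large.
At y = 6.03 m: A R^(2/3) = 232 — matches.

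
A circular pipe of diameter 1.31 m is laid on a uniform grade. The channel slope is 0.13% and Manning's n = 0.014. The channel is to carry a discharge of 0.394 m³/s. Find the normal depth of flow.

y_n = 0.436 m

Manning's equation rearranged: A R^(2/3) = nQ / (1·√S) = 0.014 × 0.394 / (√0.0013) = 0.153.
Trying y = 0.501 m: A R^(2/3) = 0.1987 — over.
Trying y = 0.344 m: A R^(2/3) = 0.09667 — short.
Trying y = 0.436 m: A R^(2/3) = 0.1531 — ≈ 0.153.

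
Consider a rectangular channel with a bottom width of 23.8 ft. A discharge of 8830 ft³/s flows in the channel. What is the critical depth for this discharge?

For a rectangular channel, critical depth y_c = (q²/g)^(1/3) where q = Q/b = 8830/23.8 = 371 ft²/s.
So y_c = (371²/32.2)^(1/3) = 16.2 ft.

y_c = 16.2 ft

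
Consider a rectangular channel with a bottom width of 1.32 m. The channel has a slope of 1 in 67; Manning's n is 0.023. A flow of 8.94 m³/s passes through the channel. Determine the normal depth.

y_n = 2.03 m

Manning's equation rearranged: A R^(2/3) = nQ / (1·√S) = 0.023 × 8.94 / (√0.01493) = 1.683.
Trying y = 2.53 m: A R^(2/3) = 2.169 — high.
Trying y = 1.8 m: A R^(2/3) = 1.463 — low.
Trying y = 2.03 m: A R^(2/3) = 1.684 — close enough.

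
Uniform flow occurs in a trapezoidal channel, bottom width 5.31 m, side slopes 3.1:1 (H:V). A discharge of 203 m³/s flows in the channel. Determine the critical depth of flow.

y_c = 3.13 m

At critical depth, Q² T / (g A³) = 1, i.e. A³/T = Q²/g = 203²/9.81 = 4201.
Try y = 3.47 m: A³/T = 6461 — high.
Try y = 2.23 m: A³/T = 1058 — low.
Try y = 3.13 m: A³/T = 4198 — matches.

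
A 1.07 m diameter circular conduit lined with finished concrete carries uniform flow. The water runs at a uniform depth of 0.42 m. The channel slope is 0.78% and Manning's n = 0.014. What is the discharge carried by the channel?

Q = 0.767 m³/s

For a circular section of diameter D = 1.07 m at depth y = 0.42 m, the central angle is θ = 2 arccos(1 − 2y/D) = 2.708 rad. Then A = (D²/8)(θ − sin θ) = 0.3275 m² and P = Dθ/2 = 1.449 m.
Hydraulic radius R = A/P = 0.3275/1.449 = 0.226 m.
Manning's equation: Q = (1/n) A R^(2/3) S^(1/2) = (1/0.014) × 0.3275 × 0.226^(2/3) × 0.0078^(1/2) = 0.767 m³/s.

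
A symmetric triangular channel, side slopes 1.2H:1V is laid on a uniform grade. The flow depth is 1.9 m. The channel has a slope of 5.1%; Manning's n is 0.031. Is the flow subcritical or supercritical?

For a triangular section with side slope z = 1.2: A = zy² = 1.2×1.9² = 4.332 m²; P = 2y√(1+z²) = 2×1.9×1.562 = 5.936 m.
Hydraulic radius R = A/P = 4.332/5.936 = 0.7298 m.
V = (1/n) R^(2/3) √S = (1/0.031) × 0.7298^(2/3) × √0.051 = 5.905 m/s. Hydraulic depth D_h = A/T = 4.332/4.56 = 0.95 m.
Froude number Fr = V/√(g·D_h) = 5.905/√(9.81×0.95) = 1.93, which is greater than 1, so the flow is supercritical.

supercritical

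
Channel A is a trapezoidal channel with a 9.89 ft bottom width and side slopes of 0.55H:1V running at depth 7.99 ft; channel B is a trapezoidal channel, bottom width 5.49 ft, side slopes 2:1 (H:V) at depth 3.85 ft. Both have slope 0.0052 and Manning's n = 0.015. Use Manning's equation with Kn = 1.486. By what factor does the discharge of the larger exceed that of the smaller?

3.34

Channel A: With bottom width b = 9.89 ft and side slope z = 0.55: A = (b + zy)y = (9.89 + 0.55×7.99)×7.99 = 114.1 ft²; P = b + 2y√(1+z²) = 9.89 + 2×7.99×1.141 = 28.13 ft. Hydraulic radius R = A/P = 114.1/28.13 = 4.058 ft. Q_A = (1.486/0.015)·114.1·4.058^(2/3)·√0.0052 = 2074 ft³/s.
Channel B: With bottom width b = 5.49 ft and side slope z = 2: A = (b + zy)y = (5.49 + 2×3.85)×3.85 = 50.78 ft²; P = b + 2y√(1+z²) = 5.49 + 2×3.85×2.236 = 22.71 ft. Hydraulic radius R = A/P = 50.78/22.71 = 2.236 ft. Q_B = (1.486/0.015)·50.78·2.236^(2/3)·√0.0052 = 620.4 ft³/s.
The larger discharge is 2074 ft³/s and the smaller is 620.4 ft³/s; the ratio is 3.34.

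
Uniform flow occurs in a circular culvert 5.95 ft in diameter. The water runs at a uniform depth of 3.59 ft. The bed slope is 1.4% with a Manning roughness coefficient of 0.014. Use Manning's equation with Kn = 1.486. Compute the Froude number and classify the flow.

supercritical

For a circular section of diameter D = 5.95 ft at depth y = 3.59 ft, the central angle is θ = 2 arccos(1 − 2y/D) = 3.558 rad. Then A = (D²/8)(θ − sin θ) = 17.54 ft² and P = Dθ/2 = 10.59 ft.
Hydraulic radius R = A/P = 17.54/10.59 = 1.657 ft.
V = (1.486/n) R^(2/3) √S = (1.486/0.014) × 1.657^(2/3) × √0.014 = 17.58 ft/s. Hydraulic depth D_h = A/T = 17.54/5.821 = 3.012 ft.
Froude number Fr = V/√(g·D_h) = 17.58/√(32.2×3.012) = 1.79, which is greater than 1, so the flow is supercritical.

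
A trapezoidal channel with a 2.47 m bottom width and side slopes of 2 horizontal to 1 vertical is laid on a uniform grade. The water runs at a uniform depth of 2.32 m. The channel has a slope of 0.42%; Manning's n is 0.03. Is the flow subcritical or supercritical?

With bottom width b = 2.47 m and side slope z = 2: A = (b + zy)y = (2.47 + 2×2.32)×2.32 = 16.5 m²; P = b + 2y√(1+z²) = 2.47 + 2×2.32×2.236 = 12.85 m.
Hydraulic radius R = A/P = 16.5/12.85 = 1.284 m.
V = (1/n) R^(2/3) √S = (1/0.03) × 1.284^(2/3) × √0.0042 = 2.552 m/s. Hydraulic depth D_h = A/T = 16.5/11.75 = 1.404 m.
Froude number Fr = V/√(g·D_h) = 2.552/√(9.81×1.404) = 0.688, which is less than 1, so the flow is subcritical.

subcritical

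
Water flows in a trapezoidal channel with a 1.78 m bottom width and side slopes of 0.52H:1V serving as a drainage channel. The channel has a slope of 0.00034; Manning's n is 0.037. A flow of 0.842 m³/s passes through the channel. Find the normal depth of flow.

y_n = 1.04 m

Manning's equation rearranged: A R^(2/3) = nQ / (1·√S) = 0.037 × 0.842 / (√0.00034) = 1.69.
At y = 0.891 m: A R^(2/3) = 1.305 — short.
At y = 1.2 m: A R^(2/3) = 2.15 — over.
At y = 1.04 m: A R^(2/3) = 1.689 — matches.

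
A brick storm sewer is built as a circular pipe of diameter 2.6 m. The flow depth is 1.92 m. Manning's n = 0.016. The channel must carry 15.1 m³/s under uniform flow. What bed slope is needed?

S = 0.00459

For a circular section of diameter D = 2.6 m at depth y = 1.92 m, the central angle is θ = 2 arccos(1 − 2y/D) = 4.136 rad. Then A = (D²/8)(θ − sin θ) = 4.203 m² and P = Dθ/2 = 5.377 m.
Hydraulic radius R = A/P = 4.203/5.377 = 0.7818 m.
From Manning's equation, S = [nQ / (1 A R^(2/3))]² = [0.016 × 15.1 / (1 × 4.203 × 0.7818^(2/3))]² = 0.00459.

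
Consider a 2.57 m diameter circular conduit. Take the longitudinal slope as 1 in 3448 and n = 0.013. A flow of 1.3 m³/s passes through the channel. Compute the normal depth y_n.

y_n = 0.889 m

Manning's equation rearranged: A R^(2/3) = nQ / (1·√S) = 0.013 × 1.3 / (√0.00029) = 0.9924.
At y = 0.652 m: A R^(2/3) = 0.5447 — too small.
At y = 1 m: A R^(2/3) = 1.237 — too large.
At y = 0.889 m: A R^(2/3) = 0.9934 — close enough.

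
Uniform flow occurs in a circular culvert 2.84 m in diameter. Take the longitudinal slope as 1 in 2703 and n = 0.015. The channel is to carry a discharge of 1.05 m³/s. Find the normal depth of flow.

Manning's equation rearranged: A R^(2/3) = nQ / (1·√S) = 0.015 × 1.05 / (√0.00037) = 0.8188.
Trying y = 0.934 m: A R^(2/3) = 1.178 — high.
Trying y = 0.635 m: A R^(2/3) = 0.5528 — low.
Trying y = 0.774 m: A R^(2/3) = 0.8188 — ≈ 0.8188.

y_n = 0.774 m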